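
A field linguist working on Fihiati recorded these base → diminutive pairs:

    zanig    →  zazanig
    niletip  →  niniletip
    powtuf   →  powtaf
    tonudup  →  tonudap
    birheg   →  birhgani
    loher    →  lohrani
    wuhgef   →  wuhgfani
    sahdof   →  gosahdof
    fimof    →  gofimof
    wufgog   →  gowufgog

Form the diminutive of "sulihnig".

"sulihnig" has last vowel 'i'. The stems whose last vowel is 'i' (zanig → zazanig, niletip → niniletip) repeat the first consonant+vowel as a prefix.
So sulihnig → susulihnig.

susulihnig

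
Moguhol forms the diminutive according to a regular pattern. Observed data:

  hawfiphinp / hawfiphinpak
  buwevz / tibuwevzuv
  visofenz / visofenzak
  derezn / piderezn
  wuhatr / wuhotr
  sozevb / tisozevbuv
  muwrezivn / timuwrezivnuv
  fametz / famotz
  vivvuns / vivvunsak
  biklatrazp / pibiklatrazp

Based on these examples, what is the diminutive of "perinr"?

"perinr" has second-to-last letter 'n'. The stems whose second-to-last letter is 'n' (visofenz → visofenzak, hawfiphinp → hawfiphinpak, vivvuns → vivvunsak) add -ak.
The other patterns: stems whose second-to-last letter is 'z' add the prefix pi-; stems whose second-to-last letter is 'v' add ti- … -uv around the stem; stems whose second-to-last letter is 't' change the last vowel to 'o'.
So perinr → perinrak.

perinrak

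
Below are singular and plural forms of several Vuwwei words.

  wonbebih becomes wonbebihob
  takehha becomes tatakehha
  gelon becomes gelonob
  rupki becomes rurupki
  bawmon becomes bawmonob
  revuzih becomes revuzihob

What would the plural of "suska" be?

wonbebih and rupki both have last vowel 'i' yet inflect differently (wonbebihob, rurupki), so the last vowel is not what conditions the rule; whether the stem ends in a vowel or a consonant is.
"suska" ends in a vowel. The stems ending in a vowel (rupki → rurupki, takehha → tatakehha) repeat the first consonant+vowel as a prefix.
So suska → sususka.

sususka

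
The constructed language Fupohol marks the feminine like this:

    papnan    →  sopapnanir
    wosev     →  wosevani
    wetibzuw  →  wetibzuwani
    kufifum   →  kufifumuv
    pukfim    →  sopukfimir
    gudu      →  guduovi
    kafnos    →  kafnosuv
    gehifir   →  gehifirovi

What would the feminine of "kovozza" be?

pukfim and kufifum both end in -m yet inflect differently (sopukfimir, kufifumuv), so the final letter is not what conditions the rule; the first letter is.
"kovozza" begins with k-. The stems beginning with k- (kufifum → kufifumuv, kafnos → kafnosuv) add -uv.
The other patterns: stems beginning with w- add -ani; stems beginning with g- add -ovi; stems beginning with p- add so- … -ir around the stem.
So kovozza → kovozzauv.

kovozzauv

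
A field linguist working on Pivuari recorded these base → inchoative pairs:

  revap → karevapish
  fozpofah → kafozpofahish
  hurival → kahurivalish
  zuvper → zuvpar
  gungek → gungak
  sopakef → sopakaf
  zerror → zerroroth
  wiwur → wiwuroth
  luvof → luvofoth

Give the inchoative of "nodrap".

"nodrap" has last vowel 'a'. The stems whose last vowel is 'a' (revap → karevapish, fozpofah → kafozpofahish, hurival → kahurivalish) add ka- … -ish around the stem.
The other patterns: stems whose last vowel is 'e' change the last vowel to 'a'; stems whose last vowel is 'o' or 'u' add -oth.
So nodrap → kanodrapish.

kanodrapish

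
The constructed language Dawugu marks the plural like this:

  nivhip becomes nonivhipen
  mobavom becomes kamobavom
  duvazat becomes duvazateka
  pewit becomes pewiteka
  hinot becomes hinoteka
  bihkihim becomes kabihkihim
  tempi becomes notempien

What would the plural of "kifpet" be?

pewit and tempi both have last vowel 'i' yet inflect differently (pewiteka, notempien), so the last vowel is not what conditions the rule; the final letter is.
"kifpet" ends in -t. The stems ending in -t (pewit → pewiteka, hinot → hinoteka, duvazat → duvazateka) add -eka.
The other patterns: stems ending in -i or -p add no- … -en around the stem; stems ending in -m add the prefix ka-.
So kifpet → kifpeteka.

kifpeteka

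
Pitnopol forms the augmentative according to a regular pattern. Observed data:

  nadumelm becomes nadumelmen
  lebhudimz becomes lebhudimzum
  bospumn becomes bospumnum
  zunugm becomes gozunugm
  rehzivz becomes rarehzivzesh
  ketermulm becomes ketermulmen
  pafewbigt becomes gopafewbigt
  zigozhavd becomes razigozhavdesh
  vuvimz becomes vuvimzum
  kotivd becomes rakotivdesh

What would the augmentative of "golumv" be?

golumvum

"golumv" has second-to-last letter 'm'. The stems whose second-to-last letter is 'm' (lebhudimz → lebhudimzum, bospumn → bospumnum, vuvimz → vuvimzum) add -um.
The other patterns: stems whose second-to-last letter is 'v' add ra- … -esh around the stem; stems whose second-to-last letter is 'l' add -en; stems whose second-to-last letter is 'g' add the prefix go-.
So golumv → golumvum.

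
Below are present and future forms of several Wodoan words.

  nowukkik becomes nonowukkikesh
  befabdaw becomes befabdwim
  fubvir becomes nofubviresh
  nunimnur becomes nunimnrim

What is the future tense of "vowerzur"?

fubvir and nunimnur both end in -r yet inflect differently (nofubviresh, nunimnrim), so the final letter is not what conditions the rule; the last vowel is.
"vowerzur" has last vowel 'u'. The one such stem in the data (nunimnur → nunimnrim) deletes the last vowel and adds -im (as does befabdaw), so the same rule applies.
The other pattern: stems whose last vowel is 'i' add no- … -esh around the stem.
So vowerzur → vowerzrim.

vowerzrim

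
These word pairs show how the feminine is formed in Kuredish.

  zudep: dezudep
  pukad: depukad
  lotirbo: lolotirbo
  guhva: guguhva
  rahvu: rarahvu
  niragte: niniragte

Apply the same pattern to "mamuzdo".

mamamuzdo

pukad and guhva both have last vowel 'a' yet inflect differently (depukad, guguhva), so the last vowel is not what conditions the rule; whether the stem ends in a vowel or a consonant is.
"mamuzdo" ends in a vowel. The stems ending in a vowel (lotirbo → lolotirbo, guhva → guguhva, rahvu → rarahvu) repeat the first consonant+vowel as a prefix.
So mamuzdo → mamamuzdo.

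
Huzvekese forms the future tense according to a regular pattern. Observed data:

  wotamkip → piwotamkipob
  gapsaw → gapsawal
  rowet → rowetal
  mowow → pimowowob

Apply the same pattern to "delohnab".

mowow and gapsaw both end in -w yet inflect differently (pimowowob, gapsawal), so the final letter is not what conditions the rule; the last vowel is.
"delohnab" has last vowel 'a'. The one such stem in the data (gapsaw → gapsawal) adds -al, so the same rule applies.
So delohnab → delohnabal.

delohnabal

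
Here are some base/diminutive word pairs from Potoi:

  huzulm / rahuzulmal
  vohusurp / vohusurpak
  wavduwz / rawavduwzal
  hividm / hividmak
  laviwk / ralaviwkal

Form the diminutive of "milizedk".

milizedkak

hividm and huzulm both end in -m yet inflect differently (hividmak, rahuzulmal), so the final letter is not what conditions the rule; the second-to-last letter is.
"milizedk" has second-to-last letter 'd'. The one such stem in the data (hividm → hividmak) adds -ak, so the same rule applies.
The other pattern: stems whose second-to-last letter is 'l' or 'w' add ra- … -al around the stem.
So milizedk → milizedkak.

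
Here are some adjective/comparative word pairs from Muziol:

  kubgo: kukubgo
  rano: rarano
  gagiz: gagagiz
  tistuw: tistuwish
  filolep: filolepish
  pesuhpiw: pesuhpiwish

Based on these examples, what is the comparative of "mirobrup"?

"mirobrup" ends in -p. The one such stem in the data (filolep → filolepish) adds -ish, so the same rule applies.
The other pattern: stems ending in -o or -z repeat the first consonant+vowel as a prefix.
So mirobrup → mirobrupish.

mirobrupish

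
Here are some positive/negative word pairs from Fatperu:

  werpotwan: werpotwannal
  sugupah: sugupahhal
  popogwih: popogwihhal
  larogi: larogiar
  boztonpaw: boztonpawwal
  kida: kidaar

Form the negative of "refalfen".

refalfennal

"refalfen" ends in a consonant. The stems ending in a consonant (boztonpaw → boztonpawwal, popogwih → popogwihhal, sugupah → sugupahhal) double the final consonant and add -al.
The other pattern: stems ending in a vowel add -ar.
So refalfen → refalfennal.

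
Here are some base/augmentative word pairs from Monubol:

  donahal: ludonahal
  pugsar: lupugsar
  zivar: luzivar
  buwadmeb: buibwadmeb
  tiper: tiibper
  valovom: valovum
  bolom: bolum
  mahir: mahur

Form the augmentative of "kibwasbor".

kibwasbur

"kibwasbor" has last vowel 'o'. The stems whose last vowel is 'o' (valovom → valovum, bolom → bolum) change the last vowel to 'u'.
The other patterns: stems whose last vowel is 'a' add the prefix lu-; stems whose last vowel is 'e' insert -ib- after the first vowel.
So kibwasbor → kibwasbur.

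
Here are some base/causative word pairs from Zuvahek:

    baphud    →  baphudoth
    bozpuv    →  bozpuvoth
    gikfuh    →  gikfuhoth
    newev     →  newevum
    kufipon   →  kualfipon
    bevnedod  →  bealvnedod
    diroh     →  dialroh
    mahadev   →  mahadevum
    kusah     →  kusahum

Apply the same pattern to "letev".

letevum

baphud and bevnedod both end in -d yet inflect differently (baphudoth, bealvnedod), so the final letter is not what conditions the rule; the last vowel is.
"letev" has last vowel 'e'. The stems whose last vowel is 'e' (newev → newevum, mahadev → mahadevum) add -um.
So letev → letevum.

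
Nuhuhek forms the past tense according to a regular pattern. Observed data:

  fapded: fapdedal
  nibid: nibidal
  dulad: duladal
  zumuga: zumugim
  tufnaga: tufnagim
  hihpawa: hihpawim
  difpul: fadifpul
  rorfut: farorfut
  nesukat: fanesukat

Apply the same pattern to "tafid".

dulad and zumuga both have last vowel 'a' yet inflect differently (duladal, zumugim), so the last vowel is not what conditions the rule; the final letter is.
"tafid" ends in -d. The stems ending in -d (fapded → fapdedal, nibid → nibidal, dulad → duladal) add -al.
The other patterns: stems ending in -a drop the final letter and add -im; stems ending in -l or -t add the prefix fa-.
So tafid → tafidal.

tafidal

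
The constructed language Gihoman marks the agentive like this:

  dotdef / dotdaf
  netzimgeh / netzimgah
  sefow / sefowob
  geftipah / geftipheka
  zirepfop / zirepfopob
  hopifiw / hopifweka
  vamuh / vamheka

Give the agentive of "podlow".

netzimgeh and vamuh both end in -h yet inflect differently (netzimgah, vamheka), so the final letter is not what conditions the rule; the last vowel is.
"podlow" has last vowel 'o'. The stems whose last vowel is 'o' (zirepfop → zirepfopob, sefow → sefowob) add -ob.
The other patterns: stems whose last vowel is 'e' change the last vowel to 'a'; stems whose last vowel is 'a', 'i' or 'u' delete the last vowel and add -eka.
So podlow → podlowob.

podlowob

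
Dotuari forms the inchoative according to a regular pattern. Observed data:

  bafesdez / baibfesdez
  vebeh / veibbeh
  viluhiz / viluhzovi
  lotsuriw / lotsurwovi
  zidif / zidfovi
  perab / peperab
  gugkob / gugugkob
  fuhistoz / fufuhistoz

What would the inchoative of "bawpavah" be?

"bawpavah" has last vowel 'a'. The one such stem in the data (perab → peperab) repeats the first consonant+vowel as a prefix (as do gugkob, fuhistoz), so the same rule applies.
So bawpavah → babawpavah.

babawpavah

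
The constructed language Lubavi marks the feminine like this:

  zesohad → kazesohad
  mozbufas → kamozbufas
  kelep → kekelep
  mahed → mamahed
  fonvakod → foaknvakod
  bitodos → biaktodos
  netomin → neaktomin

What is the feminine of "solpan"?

zesohad and mahed both end in -d yet inflect differently (kazesohad, mamahed), so the final letter is not what conditions the rule; the last vowel is.
"solpan" has last vowel 'a'. The stems whose last vowel is 'a' (zesohad → kazesohad, mozbufas → kamozbufas) add the prefix ka-.
So solpan → kasolpan.

kasolpan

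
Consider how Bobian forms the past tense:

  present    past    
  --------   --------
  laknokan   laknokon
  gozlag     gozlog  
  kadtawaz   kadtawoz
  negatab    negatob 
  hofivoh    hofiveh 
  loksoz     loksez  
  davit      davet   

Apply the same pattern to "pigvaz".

kadtawaz and loksoz both end in -z yet inflect differently (kadtawoz, loksez), so the final letter is not what conditions the rule; the last vowel is.
"pigvaz" has last vowel 'a'. The stems whose last vowel is 'a' (laknokan → laknokon, gozlag → gozlog, kadtawaz → kadtawoz) change the last vowel to 'o'.
The other pattern: stems whose last vowel is 'i' or 'o' change the last vowel to 'e'.
So pigvaz → pigvoz.

pigvoz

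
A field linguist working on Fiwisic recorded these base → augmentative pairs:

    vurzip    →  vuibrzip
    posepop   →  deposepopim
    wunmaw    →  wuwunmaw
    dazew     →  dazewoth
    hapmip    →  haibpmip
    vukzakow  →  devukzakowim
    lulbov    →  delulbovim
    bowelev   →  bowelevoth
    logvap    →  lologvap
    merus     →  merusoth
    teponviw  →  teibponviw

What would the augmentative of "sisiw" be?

siibsiw

"sisiw" has last vowel 'i'. The stems whose last vowel is 'i' (vurzip → vuibrzip, teponviw → teibponviw, hapmip → haibpmip) insert -ib- after the first vowel.
The other patterns: stems whose last vowel is 'e' or 'u' add -oth; stems whose last vowel is 'o' add de- … -im around the stem; stems whose last vowel is 'a' repeat the first consonant+vowel as a prefix.
So sisiw → siibsiw.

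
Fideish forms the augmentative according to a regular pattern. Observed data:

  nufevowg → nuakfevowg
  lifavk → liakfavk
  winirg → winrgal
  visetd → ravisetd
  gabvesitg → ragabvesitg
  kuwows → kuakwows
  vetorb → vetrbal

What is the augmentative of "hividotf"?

winirg and gabvesitg both end in -g yet inflect differently (winrgal, ragabvesitg), so the final letter is not what conditions the rule; the second-to-last letter is.
"hividotf" has second-to-last letter 't'. The stems whose second-to-last letter is 't' (gabvesitg → ragabvesitg, visetd → ravisetd) add the prefix ra-.
The other patterns: stems whose second-to-last letter is 'r' delete the last vowel and add -al; stems whose second-to-last letter is 'v' or 'w' insert -ak- after the first vowel.
So hividotf → rahividotf.

rahividotf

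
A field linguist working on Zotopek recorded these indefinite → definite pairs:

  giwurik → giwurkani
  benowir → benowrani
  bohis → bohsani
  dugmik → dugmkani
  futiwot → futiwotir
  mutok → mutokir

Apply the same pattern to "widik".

"widik" has last vowel 'i'. The stems whose last vowel is 'i' (giwurik → giwurkani, benowir → benowrani, bohis → bohsani) delete the last vowel and add -ani.
The other pattern: stems whose last vowel is 'o' add -ir.
So widik → widkani.

widkani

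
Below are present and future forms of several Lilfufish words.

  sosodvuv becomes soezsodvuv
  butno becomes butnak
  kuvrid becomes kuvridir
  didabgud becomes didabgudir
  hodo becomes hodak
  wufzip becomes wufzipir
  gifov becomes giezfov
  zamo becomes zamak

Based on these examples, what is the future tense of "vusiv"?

"vusiv" ends in -v. The stems ending in -v (gifov → giezfov, sosodvuv → soezsodvuv) insert -ez- after the first vowel.
The other patterns: stems ending in -d or -p add -ir; stems ending in -o drop the final letter and add -ak.
So vusiv → vuezsiv.

vuezsiv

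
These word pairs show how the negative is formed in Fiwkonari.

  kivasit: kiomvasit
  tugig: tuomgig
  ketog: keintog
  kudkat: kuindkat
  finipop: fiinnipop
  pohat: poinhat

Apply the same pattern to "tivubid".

tugig and ketog both end in -g yet inflect differently (tuomgig, keintog), so the final letter is not what conditions the rule; the last vowel is.
"tivubid" has last vowel 'i'. The stems whose last vowel is 'i' (kivasit → kiomvasit, tugig → tuomgig) insert -om- after the first vowel.
The other pattern: stems whose last vowel is 'a' or 'o' insert -in- after the first vowel.
So tivubid → tiomvubid.

tiomvubid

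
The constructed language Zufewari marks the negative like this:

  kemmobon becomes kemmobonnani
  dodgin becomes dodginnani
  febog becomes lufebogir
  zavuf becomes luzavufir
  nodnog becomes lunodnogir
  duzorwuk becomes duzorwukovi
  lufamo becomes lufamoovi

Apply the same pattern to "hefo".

hefoovi

"hefo" ends in -o. The one such stem in the data (lufamo → lufamoovi) adds -ovi, so the same rule applies.
The other patterns: stems ending in -n double the final consonant and add -ani; stems ending in -f or -g add lu- … -ir around the stem.
So hefo → hefoovi.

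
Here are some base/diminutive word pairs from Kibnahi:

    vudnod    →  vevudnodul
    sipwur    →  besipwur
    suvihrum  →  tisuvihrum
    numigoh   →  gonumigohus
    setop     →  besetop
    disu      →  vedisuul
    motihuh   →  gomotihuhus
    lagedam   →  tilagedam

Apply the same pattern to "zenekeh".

gozenekehus

numigoh and setop both have last vowel 'o' yet inflect differently (gonumigohus, besetop), so the last vowel is not what conditions the rule; the final letter is.
"zenekeh" ends in -h. The stems ending in -h (motihuh → gomotihuhus, numigoh → gonumigohus) add go- … -us around the stem.
The other patterns: stems ending in -p or -r add the prefix be-; stems ending in -m add the prefix ti-; stems ending in -d or -u add ve- … -ul around the stem.
So zenekeh → gozenekehus.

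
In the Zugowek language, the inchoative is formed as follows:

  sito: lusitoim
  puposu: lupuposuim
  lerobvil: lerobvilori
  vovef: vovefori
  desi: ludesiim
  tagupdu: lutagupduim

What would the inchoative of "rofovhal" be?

rofovhalori

"rofovhal" ends in a consonant. The stems ending in a consonant (lerobvil → lerobvilori, vovef → vovefori) add -ori.
The other pattern: stems ending in a vowel add lu- … -im around the stem.
So rofovhal → rofovhalori.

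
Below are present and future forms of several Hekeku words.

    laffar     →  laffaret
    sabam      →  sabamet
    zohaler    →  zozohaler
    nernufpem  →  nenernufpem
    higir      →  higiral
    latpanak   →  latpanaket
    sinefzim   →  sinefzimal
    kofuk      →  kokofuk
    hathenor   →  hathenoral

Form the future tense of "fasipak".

nernufpem and sinefzim both end in -m yet inflect differently (nenernufpem, sinefzimal), so the final letter is not what conditions the rule; the last vowel is.
"fasipak" has last vowel 'a'. The stems whose last vowel is 'a' (sabam → sabamet, latpanak → latpanaket, laffar → laffaret) add -et.
So fasipak → fasipaket.

fasipaket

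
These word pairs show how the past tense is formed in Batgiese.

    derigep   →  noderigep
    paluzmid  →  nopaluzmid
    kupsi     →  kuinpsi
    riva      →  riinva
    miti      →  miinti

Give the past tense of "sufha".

paluzmid and kupsi both have last vowel 'i' yet inflect differently (nopaluzmid, kuinpsi), so the last vowel is not what conditions the rule; whether the stem ends in a vowel or a consonant is.
"sufha" ends in a vowel. The stems ending in a vowel (kupsi → kuinpsi, riva → riinva, miti → miinti) insert -in- after the first vowel.
So sufha → suinfha.

suinfha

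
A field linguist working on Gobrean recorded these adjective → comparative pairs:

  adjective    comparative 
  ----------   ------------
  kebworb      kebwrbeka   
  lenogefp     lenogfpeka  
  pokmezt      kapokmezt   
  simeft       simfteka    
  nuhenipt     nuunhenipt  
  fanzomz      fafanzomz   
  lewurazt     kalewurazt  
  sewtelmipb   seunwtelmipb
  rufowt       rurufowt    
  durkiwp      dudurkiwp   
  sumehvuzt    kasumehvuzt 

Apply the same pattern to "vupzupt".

"vupzupt" has second-to-last letter 'p'. The stems whose second-to-last letter is 'p' (nuhenipt → nuunhenipt, sewtelmipb → seunwtelmipb) insert -un- after the first vowel.
The other patterns: stems whose second-to-last letter is 'z' add the prefix ka-; stems whose second-to-last letter is 'm' or 'w' repeat the first consonant+vowel as a prefix; stems whose second-to-last letter is 'f' or 'r' delete the last vowel and add -eka.
So vupzupt → vuunpzupt.

vuunpzupt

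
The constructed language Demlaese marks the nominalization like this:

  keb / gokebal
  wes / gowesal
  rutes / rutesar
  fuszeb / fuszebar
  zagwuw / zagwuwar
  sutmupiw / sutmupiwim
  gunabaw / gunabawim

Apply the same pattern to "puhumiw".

puhumiwim

wes and rutes both end in -s yet inflect differently (gowesal, rutesar), so the final letter is not what conditions the rule; the number of vowels is.
"puhumiw" has 3 vowels. The stems with 3 vowels (sutmupiw → sutmupiwim, gunabaw → gunabawim) add -im.
The other patterns: stems with 1 vowel add go- … -al around the stem; stems with 2 vowels add -ar.
So puhumiw → puhumiwim.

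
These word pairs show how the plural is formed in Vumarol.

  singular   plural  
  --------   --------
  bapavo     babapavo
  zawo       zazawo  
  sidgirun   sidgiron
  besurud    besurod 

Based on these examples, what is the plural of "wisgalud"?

bapavo and besurud both begin with b- yet inflect differently (babapavo, besurod), so the first letter is not what conditions the rule; whether the stem ends in a vowel or a consonant is.
"wisgalud" ends in a consonant. The stems ending in a consonant (besurud → besurod, sidgirun → sidgiron) change the last vowel to 'o'.
The other pattern: stems ending in a vowel repeat the first consonant+vowel as a prefix.
So wisgalud → wisgalod.

wisgalod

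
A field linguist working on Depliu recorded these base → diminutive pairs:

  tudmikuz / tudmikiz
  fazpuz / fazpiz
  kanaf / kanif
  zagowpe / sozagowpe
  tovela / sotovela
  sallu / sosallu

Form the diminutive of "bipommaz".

bipommiz

kanaf and tovela both have last vowel 'a' yet inflect differently (kanif, sotovela), so the last vowel is not what conditions the rule; whether the stem ends in a vowel or a consonant is.
"bipommaz" ends in a consonant. The stems ending in a consonant (tudmikuz → tudmikiz, fazpuz → fazpiz, kanaf → kanif) change the last vowel to 'i'.
So bipommaz → bipommiz.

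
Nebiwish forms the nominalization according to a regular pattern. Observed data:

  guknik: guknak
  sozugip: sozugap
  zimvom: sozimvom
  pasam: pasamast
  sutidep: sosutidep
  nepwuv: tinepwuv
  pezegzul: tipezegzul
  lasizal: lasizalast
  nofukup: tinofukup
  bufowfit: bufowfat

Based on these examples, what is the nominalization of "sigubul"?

tisigubul

lasizal and pezegzul both end in -l yet inflect differently (lasizalast, tipezegzul), so the final letter is not what conditions the rule; the last vowel is.
"sigubul" has last vowel 'u'. The stems whose last vowel is 'u' (nepwuv → tinepwuv, nofukup → tinofukup, pezegzul → tipezegzul) add the prefix ti-.
So sigubul → tisigubul.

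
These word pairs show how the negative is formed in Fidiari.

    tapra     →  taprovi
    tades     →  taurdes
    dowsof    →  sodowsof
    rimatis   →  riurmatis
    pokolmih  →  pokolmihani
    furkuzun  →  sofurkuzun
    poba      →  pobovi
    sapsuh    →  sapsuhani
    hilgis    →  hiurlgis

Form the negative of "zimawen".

pokolmih and rimatis both have last vowel 'i' yet inflect differently (pokolmihani, riurmatis), so the last vowel is not what conditions the rule; the final letter is.
"zimawen" ends in -n. The one such stem in the data (furkuzun → sofurkuzun) adds the prefix so-, so the same rule applies.
So zimawen → sozimawen.

sozimawen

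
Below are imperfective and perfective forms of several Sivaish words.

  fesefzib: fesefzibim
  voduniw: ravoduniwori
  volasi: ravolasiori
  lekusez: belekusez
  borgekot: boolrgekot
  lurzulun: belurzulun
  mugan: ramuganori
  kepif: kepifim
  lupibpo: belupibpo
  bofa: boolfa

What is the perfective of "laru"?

lurzulun and mugan both end in -n yet inflect differently (belurzulun, ramuganori), so the final letter is not what conditions the rule; the first letter is.
"laru" begins with l-. The stems beginning with l- (lurzulun → belurzulun, lekusez → belekusez, lupibpo → belupibpo) add the prefix be-.
The other patterns: stems beginning with f- or k- add -im; stems beginning with b- insert -ol- after the first vowel; stems beginning with m- or v- add ra- … -ori around the stem.
So laru → belaru.

belaru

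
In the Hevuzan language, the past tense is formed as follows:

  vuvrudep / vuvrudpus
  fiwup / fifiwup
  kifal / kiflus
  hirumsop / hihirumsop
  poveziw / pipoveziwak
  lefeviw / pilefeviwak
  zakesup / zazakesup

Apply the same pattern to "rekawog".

rerekawog

"rekawog" has last vowel 'o'. The one such stem in the data (hirumsop → hihirumsop) repeats the first consonant+vowel as a prefix (as do fiwup, zakesup), so the same rule applies.
So rekawog → rerekawog.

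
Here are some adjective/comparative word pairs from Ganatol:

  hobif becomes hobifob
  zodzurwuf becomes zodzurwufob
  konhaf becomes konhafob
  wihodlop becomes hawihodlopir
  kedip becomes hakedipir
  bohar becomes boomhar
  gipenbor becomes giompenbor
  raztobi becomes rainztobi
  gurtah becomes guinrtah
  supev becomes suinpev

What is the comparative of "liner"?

liomner

hobif and kedip both have last vowel 'i' yet inflect differently (hobifob, hakedipir), so the last vowel is not what conditions the rule; the final letter is.
"liner" ends in -r. The stems ending in -r (bohar → boomhar, gipenbor → giompenbor) insert -om- after the first vowel.
The other patterns: stems ending in -f add -ob; stems ending in -p add ha- … -ir around the stem; stems ending in -h, -i or -v insert -in- after the first vowel.
So liner → liomner.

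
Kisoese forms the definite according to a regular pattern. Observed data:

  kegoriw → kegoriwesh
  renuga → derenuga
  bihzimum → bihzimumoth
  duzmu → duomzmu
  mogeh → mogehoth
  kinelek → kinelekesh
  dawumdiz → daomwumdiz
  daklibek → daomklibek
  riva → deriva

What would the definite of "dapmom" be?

daompmom

daklibek and kinelek both end in -k yet inflect differently (daomklibek, kinelekesh), so the final letter is not what conditions the rule; the first letter is.
"dapmom" begins with d-. The stems beginning with d- (daklibek → daomklibek, dawumdiz → daomwumdiz, duzmu → duomzmu) insert -om- after the first vowel.
The other patterns: stems beginning with r- add the prefix de-; stems beginning with k- add -esh; stems beginning with b- or m- add -oth.
So dapmom → daompmom.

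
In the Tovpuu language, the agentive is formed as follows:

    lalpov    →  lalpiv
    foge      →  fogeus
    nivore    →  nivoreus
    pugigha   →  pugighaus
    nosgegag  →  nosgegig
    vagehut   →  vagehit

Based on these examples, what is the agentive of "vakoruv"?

"vakoruv" ends in a consonant. The stems ending in a consonant (lalpov → lalpiv, vagehut → vagehit, nosgegag → nosgegig) change the last vowel to 'i'.
The other pattern: stems ending in a vowel add -us.
So vakoruv → vakoriv.

vakoriv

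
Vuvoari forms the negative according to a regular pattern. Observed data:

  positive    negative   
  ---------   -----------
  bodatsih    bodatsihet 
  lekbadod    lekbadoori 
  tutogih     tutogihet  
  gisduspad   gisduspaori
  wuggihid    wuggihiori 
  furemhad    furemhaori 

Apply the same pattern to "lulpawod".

wuggihid and tutogih both have last vowel 'i' yet inflect differently (wuggihiori, tutogihet), so the last vowel is not what conditions the rule; the final letter is.
"lulpawod" ends in -d. The stems ending in -d (wuggihid → wuggihiori, gisduspad → gisduspaori, lekbadod → lekbadoori) drop the final letter and add -ori.
So lulpawod → lulpawoori.

lulpawoori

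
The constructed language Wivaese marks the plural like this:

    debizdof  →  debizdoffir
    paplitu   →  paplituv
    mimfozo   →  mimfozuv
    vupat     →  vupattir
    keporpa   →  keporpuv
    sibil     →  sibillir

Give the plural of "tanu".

tanuv

debizdof and mimfozo both have last vowel 'o' yet inflect differently (debizdoffir, mimfozuv), so the last vowel is not what conditions the rule; whether the stem ends in a vowel or a consonant is.
"tanu" ends in a vowel. The stems ending in a vowel (paplitu → paplituv, mimfozo → mimfozuv, keporpa → keporpuv) drop the final letter and add -uv.
The other pattern: stems ending in a consonant double the final consonant and add -ir.
So tanu → tanuv.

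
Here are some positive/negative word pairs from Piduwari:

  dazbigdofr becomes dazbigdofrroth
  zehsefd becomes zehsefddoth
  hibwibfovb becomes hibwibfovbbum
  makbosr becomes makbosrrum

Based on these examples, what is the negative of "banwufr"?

banwufrroth

"banwufr" has second-to-last letter 'f'. The stems whose second-to-last letter is 'f' (dazbigdofr → dazbigdofrroth, zehsefd → zehsefddoth) double the final consonant and add -oth.
So banwufr → banwufrroth.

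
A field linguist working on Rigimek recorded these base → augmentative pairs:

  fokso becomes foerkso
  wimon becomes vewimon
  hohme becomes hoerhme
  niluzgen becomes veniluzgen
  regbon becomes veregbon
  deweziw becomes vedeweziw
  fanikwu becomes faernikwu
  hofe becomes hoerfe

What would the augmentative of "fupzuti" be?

"fupzuti" ends in a vowel. The stems ending in a vowel (fokso → foerkso, hofe → hoerfe, hohme → hoerhme) insert -er- after the first vowel.
So fupzuti → fuerpzuti.

fuerpzuti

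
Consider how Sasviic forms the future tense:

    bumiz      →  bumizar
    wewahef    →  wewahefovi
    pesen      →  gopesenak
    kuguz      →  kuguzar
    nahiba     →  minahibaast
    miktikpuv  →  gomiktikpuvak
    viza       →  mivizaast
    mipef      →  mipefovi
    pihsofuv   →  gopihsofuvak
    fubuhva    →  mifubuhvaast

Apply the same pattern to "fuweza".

kuguz and miktikpuv both have last vowel 'u' yet inflect differently (kuguzar, gomiktikpuvak), so the last vowel is not what conditions the rule; the final letter is.
"fuweza" ends in -a. The stems ending in -a (viza → mivizaast, nahiba → minahibaast, fubuhva → mifubuhvaast) add mi- … -ast around the stem.
So fuweza → mifuwezaast.

mifuwezaast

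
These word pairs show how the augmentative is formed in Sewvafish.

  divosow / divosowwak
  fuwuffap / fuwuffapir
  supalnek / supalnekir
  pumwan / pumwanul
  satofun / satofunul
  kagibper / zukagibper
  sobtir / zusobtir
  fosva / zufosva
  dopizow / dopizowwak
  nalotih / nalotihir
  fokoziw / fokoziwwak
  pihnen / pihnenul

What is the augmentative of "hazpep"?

pumwan and fosva both have last vowel 'a' yet inflect differently (pumwanul, zufosva), so the last vowel is not what conditions the rule; the final letter is.
"hazpep" ends in -p. The one such stem in the data (fuwuffap → fuwuffapir) adds -ir, so the same rule applies.
So hazpep → hazpepir.

hazpepir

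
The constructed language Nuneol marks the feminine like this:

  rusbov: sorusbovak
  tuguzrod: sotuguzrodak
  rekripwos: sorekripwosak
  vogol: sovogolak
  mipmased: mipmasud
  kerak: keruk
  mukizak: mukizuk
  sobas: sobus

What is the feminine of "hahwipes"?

hahwipus

tuguzrod and mipmased both end in -d yet inflect differently (sotuguzrodak, mipmasud), so the final letter is not what conditions the rule; the last vowel is.
"hahwipes" has last vowel 'e'. The one such stem in the data (mipmased → mipmasud) changes the last vowel to 'u' (as do kerak, mukizak), so the same rule applies.
So hahwipes → hahwipus.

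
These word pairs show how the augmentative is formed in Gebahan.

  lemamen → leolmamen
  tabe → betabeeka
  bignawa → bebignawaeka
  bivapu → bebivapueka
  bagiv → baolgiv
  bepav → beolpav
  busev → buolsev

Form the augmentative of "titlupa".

betitlupaeka

"titlupa" ends in a vowel. The stems ending in a vowel (bignawa → bebignawaeka, bivapu → bebivapueka, tabe → betabeeka) add be- … -eka around the stem.
The other pattern: stems ending in a consonant insert -ol- after the first vowel.
So titlupa → betitlupaeka.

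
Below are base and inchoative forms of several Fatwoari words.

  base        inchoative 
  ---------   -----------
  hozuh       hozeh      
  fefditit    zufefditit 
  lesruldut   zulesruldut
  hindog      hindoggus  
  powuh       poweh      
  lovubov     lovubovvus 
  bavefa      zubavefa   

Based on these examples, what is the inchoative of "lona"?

powuh and lesruldut both have last vowel 'u' yet inflect differently (poweh, zulesruldut), so the last vowel is not what conditions the rule; the final letter is.
"lona" ends in -a. The one such stem in the data (bavefa → zubavefa) adds the prefix zu-, so the same rule applies.
So lona → zulona.

zulona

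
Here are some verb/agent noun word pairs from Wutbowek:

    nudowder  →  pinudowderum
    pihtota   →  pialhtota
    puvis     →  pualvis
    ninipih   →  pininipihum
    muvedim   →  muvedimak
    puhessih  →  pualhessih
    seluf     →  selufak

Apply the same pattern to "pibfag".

pialbfag

ninipih and puhessih both end in -h yet inflect differently (pininipihum, pualhessih), so the final letter is not what conditions the rule; the first letter is.
"pibfag" begins with p-. The stems beginning with p- (puvis → pualvis, puhessih → pualhessih, pihtota → pialhtota) insert -al- after the first vowel.
The other patterns: stems beginning with n- add pi- … -um around the stem; stems beginning with m- or s- add -ak.
So pibfag → pialbfag.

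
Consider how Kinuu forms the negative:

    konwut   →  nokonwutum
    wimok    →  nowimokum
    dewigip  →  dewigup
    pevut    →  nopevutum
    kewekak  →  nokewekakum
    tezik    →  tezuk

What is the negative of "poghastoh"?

nopoghastohum

"poghastoh" has last vowel 'o'. The one such stem in the data (wimok → nowimokum) adds no- … -um around the stem, so the same rule applies.
The other pattern: stems whose last vowel is 'i' change the last vowel to 'u'.
So poghastoh → nopoghastohum.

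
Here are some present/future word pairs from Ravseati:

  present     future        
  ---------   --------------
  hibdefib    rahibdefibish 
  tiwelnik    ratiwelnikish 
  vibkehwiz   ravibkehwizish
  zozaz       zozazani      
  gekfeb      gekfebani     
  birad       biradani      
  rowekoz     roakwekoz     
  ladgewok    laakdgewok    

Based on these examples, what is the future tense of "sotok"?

vibkehwiz and zozaz both end in -z yet inflect differently (ravibkehwizish, zozazani), so the final letter is not what conditions the rule; the last vowel is.
"sotok" has last vowel 'o'. The stems whose last vowel is 'o' (rowekoz → roakwekoz, ladgewok → laakdgewok) insert -ak- after the first vowel.
The other patterns: stems whose last vowel is 'i' add ra- … -ish around the stem; stems whose last vowel is 'a' or 'e' add -ani.
So sotok → soaktok.

soaktok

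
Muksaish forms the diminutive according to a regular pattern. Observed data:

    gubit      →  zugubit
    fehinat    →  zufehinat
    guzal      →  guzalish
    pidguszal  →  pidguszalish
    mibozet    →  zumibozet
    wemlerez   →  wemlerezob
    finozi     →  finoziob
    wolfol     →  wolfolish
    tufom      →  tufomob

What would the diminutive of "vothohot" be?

zuvothohot

guzal and fehinat both have last vowel 'a' yet inflect differently (guzalish, zufehinat), so the last vowel is not what conditions the rule; the final letter is.
"vothohot" ends in -t. The stems ending in -t (gubit → zugubit, fehinat → zufehinat, mibozet → zumibozet) add the prefix zu-.
So vothohot → zuvothohot.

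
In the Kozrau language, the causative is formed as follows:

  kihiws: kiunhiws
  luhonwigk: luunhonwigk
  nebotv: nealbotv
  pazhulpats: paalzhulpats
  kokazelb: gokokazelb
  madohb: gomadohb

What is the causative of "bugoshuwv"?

buungoshuwv

"bugoshuwv" has second-to-last letter 'w'. The one such stem in the data (kihiws → kiunhiws) inserts -un- after the first vowel (as does luhonwigk), so the same rule applies.
The other patterns: stems whose second-to-last letter is 't' insert -al- after the first vowel; stems whose second-to-last letter is 'h' or 'l' add the prefix go-.
So bugoshuwv → buungoshuwv.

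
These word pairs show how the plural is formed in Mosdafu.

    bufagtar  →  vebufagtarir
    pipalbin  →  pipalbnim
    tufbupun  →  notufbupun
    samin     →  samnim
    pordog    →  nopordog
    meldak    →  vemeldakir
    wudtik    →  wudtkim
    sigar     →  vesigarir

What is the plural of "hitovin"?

hitovnim

meldak and wudtik both end in -k yet inflect differently (vemeldakir, wudtkim), so the final letter is not what conditions the rule; the last vowel is.
"hitovin" has last vowel 'i'. The stems whose last vowel is 'i' (wudtik → wudtkim, samin → samnim, pipalbin → pipalbnim) delete the last vowel and add -im.
The other patterns: stems whose last vowel is 'a' add ve- … -ir around the stem; stems whose last vowel is 'o' or 'u' add the prefix no-.
So hitovin → hitovnim.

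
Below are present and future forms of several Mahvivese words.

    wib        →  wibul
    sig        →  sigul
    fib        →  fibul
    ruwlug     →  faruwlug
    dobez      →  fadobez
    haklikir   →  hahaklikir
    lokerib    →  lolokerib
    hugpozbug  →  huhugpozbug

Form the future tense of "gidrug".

sig and ruwlug both end in -g yet inflect differently (sigul, faruwlug), so the final letter is not what conditions the rule; the number of vowels is.
"gidrug" has 2 vowels. The stems with 2 vowels (ruwlug → faruwlug, dobez → fadobez) add the prefix fa-.
So gidrug → fagidrug.

fagidrug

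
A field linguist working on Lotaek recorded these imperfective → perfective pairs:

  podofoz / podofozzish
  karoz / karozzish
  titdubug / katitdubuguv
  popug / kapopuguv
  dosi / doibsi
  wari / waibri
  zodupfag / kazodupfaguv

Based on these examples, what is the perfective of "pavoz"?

pavozzish

"pavoz" ends in -z. The stems ending in -z (podofoz → podofozzish, karoz → karozzish) double the final consonant and add -ish.
The other patterns: stems ending in -g add ka- … -uv around the stem; stems ending in -i insert -ib- after the first vowel.
So pavoz → pavozzish.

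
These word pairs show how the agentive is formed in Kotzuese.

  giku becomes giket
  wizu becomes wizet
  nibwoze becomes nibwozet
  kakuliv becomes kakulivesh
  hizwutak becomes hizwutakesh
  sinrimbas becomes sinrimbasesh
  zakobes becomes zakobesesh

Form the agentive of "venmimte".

nibwoze and zakobes both have last vowel 'e' yet inflect differently (nibwozet, zakobesesh), so the last vowel is not what conditions the rule; whether the stem ends in a vowel or a consonant is.
"venmimte" ends in a vowel. The stems ending in a vowel (giku → giket, wizu → wizet, nibwoze → nibwozet) drop the final letter and add -et.
So venmimte → venmimtet.

venmimtet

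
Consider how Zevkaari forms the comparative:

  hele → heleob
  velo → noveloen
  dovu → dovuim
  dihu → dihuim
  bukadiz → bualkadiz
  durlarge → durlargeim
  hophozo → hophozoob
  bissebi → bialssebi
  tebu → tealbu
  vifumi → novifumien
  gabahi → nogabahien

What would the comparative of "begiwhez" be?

bealgiwhez

hele and durlarge both end in -e yet inflect differently (heleob, durlargeim), so the final letter is not what conditions the rule; the first letter is.
"begiwhez" begins with b-. The stems beginning with b- (bissebi → bialssebi, bukadiz → bualkadiz) insert -al- after the first vowel.
The other patterns: stems beginning with h- add -ob; stems beginning with d- add -im; stems beginning with g- or v- add no- … -en around the stem.
So begiwhez → bealgiwhez.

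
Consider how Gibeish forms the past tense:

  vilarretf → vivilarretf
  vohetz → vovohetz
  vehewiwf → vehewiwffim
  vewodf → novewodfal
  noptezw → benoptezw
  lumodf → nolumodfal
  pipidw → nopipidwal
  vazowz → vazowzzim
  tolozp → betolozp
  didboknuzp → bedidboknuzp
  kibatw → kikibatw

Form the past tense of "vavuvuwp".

vavuvuwppim

noptezw and pipidw both end in -w yet inflect differently (benoptezw, nopipidwal), so the final letter is not what conditions the rule; the second-to-last letter is.
"vavuvuwp" has second-to-last letter 'w'. The stems whose second-to-last letter is 'w' (vehewiwf → vehewiwffim, vazowz → vazowzzim) double the final consonant and add -im.
The other patterns: stems whose second-to-last letter is 'z' add the prefix be-; stems whose second-to-last letter is 'd' add no- … -al around the stem; stems whose second-to-last letter is 't' repeat the first consonant+vowel as a prefix.
So vavuvuwp → vavuvuwppim.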